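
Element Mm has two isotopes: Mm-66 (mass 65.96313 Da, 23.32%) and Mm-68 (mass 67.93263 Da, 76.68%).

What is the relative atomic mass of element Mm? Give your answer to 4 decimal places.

The abundance-weighted mean is 0.2332 × 65.96313 + 0.7668 × 67.93263
= 15.382602 + 52.090741 = 67.473343 Da

67.4733 Da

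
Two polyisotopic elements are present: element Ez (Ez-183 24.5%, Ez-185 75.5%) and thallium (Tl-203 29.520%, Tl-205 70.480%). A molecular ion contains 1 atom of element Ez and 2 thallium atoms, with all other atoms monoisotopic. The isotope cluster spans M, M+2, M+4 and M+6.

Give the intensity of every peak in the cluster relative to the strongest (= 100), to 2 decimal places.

4.90 : 38.48 : 100.00 : 86.04

Element Ez pattern (n=1): 0.2450 : 0.7550
Thallium pattern (n=2): 0.08714304 : 0.41611392 : 0.49674304
Convolve the two distributions (both contribute in 2-u steps):
  M: 0.2450×0.08714304 = 0.021350
  M+2: 0.2450×0.41611392 + 0.7550×0.08714304 = 0.167741
  M+4: 0.2450×0.49674304 + 0.7550×0.41611392 = 0.435868
  M+6: 0.7550×0.49674304 = 0.375041
Scale to base peak (0.435868) = 100: 4.90 : 38.48 : 100.00 : 86.04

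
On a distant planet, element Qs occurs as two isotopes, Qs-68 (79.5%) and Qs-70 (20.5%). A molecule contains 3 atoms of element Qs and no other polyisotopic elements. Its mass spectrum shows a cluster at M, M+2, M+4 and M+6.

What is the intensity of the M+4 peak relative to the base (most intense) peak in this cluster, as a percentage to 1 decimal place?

(0.795 + 0.205)^3 gives M 0.5025, M+2 0.3887, M+4 0.1002, M+6 0.0086; the largest is M.
P(M) = C(3,0) × 0.795^3 × 0.205^0 = 1 × 0.50245988 × 1.0000 = 0.502460 (base)
P(M+4) = C(3,2) × 0.795^1 × 0.205^2 = 3 × 0.7950 × 0.042025 = 0.100230
Relative intensity = 0.100230 / 0.502460 × 100 = 19.9

19.9%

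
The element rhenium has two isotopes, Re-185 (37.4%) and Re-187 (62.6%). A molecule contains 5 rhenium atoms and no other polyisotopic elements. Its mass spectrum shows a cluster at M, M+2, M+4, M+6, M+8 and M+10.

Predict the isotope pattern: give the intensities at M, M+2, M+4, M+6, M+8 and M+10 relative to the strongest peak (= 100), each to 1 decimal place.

The 5 Re atoms are independent, so intensities follow the terms of (0.374 + 0.626)^5.
P(M) = 0.374^5 = 0.007317
P(M+2) = 5 × 0.374^4 × 0.626^1 = 0.061239
P(M+4) = 10 × 0.374^3 × 0.626^2 = 0.205005
P(M+6) = 10 × 0.374^2 × 0.626^3 = 0.343136
P(M+8) = 5 × 0.374^1 × 0.626^4 = 0.287170
P(M+10) = 0.626^5 = 0.096133
The M+6 peak is largest (0.343136); scaling to 100 gives 2.1 : 17.8 : 59.7 : 100.0 : 83.7 : 28.0.

2.1 : 17.8 : 59.7 : 100.0 : 83.7 : 28.0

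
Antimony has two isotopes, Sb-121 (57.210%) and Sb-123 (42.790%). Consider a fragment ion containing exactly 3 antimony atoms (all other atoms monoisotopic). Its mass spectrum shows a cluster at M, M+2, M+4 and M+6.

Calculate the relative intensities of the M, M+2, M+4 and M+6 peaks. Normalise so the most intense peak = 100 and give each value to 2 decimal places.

The 3 Sb atoms are independent, so intensities follow the terms of (0.57210 + 0.42790)^3.
P(M) = 0.57210^3 = 0.187247
P(M+2) = 3 × 0.57210^2 × 0.42790^1 = 0.420153
P(M+4) = 3 × 0.57210^1 × 0.42790^2 = 0.314252
P(M+6) = 0.42790^3 = 0.078348
The M+2 peak is largest (0.420153); scaling to 100 gives 44.57 : 100.00 : 74.79 : 18.65.

44.57 : 100.00 : 74.79 : 18.65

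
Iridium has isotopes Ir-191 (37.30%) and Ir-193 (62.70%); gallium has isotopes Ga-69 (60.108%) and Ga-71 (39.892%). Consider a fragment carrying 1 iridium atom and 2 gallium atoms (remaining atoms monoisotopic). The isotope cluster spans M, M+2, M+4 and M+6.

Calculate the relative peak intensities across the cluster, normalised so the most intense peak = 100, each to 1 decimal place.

33.2 : 100.0 : 88.8 : 24.6

Iridium pattern (n=1): 0.3730 : 0.6270
Gallium pattern (n=2): 0.36129717 : 0.47956567 : 0.15913717
Convolve the two distributions (both contribute in 2-u steps):
  M: 0.3730×0.36129717 = 0.134764
  M+2: 0.3730×0.47956567 + 0.6270×0.36129717 = 0.405411
  M+4: 0.3730×0.15913717 + 0.6270×0.47956567 = 0.360046
  M+6: 0.6270×0.15913717 = 0.099779
Scale to base peak (0.405411) = 100: 33.2 : 100.0 : 88.8 : 24.6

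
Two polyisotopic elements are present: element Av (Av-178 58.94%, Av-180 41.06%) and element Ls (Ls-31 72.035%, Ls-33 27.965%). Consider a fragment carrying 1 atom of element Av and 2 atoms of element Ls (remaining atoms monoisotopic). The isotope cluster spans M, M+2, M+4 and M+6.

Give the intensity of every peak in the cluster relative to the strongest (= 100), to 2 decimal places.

Element Av pattern (n=1): 0.5894 : 0.4106
Element Ls pattern (n=2): 0.51890412 : 0.40289176 : 0.07820412
Convolve the two distributions (both contribute in 2-u steps):
  M: 0.5894×0.51890412 = 0.305842
  M+2: 0.5894×0.40289176 + 0.4106×0.51890412 = 0.450526
  M+4: 0.5894×0.07820412 + 0.4106×0.40289176 = 0.211521
  M+6: 0.4106×0.07820412 = 0.032111
Scale to base peak (0.450526) = 100: 67.89 : 100.00 : 46.95 : 7.13

67.89 : 100.00 : 46.95 : 7.13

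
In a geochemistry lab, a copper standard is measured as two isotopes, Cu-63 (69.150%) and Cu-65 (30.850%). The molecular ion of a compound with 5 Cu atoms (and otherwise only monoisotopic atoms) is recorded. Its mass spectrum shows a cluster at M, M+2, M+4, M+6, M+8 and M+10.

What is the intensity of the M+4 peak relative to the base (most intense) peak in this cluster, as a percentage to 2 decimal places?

89.23%

Term probabilities: M 0.1581, M+2 0.3527, M+4 0.3147, M+6 0.1404, M+8 0.0313, M+10 0.0028. Base peak = M+2.
P(M+2) = C(5,1) × 0.69150^4 × 0.30850^1 = 5 × 0.2286487 × 0.3085 = 0.352691 (base)
P(M+4) = C(5,2) × 0.69150^3 × 0.30850^2 = 10 × 0.33065611 × 0.09517225 = 0.314693
Relative intensity = 0.314693 / 0.352691 × 100 = 89.23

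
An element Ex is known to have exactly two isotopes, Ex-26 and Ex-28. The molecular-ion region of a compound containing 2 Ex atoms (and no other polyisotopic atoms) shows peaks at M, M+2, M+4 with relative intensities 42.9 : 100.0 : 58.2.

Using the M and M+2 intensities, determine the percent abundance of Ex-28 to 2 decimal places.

Write p for the Ex-26 fraction. I(M+2)/I(M) = [C(2,1)·p^1·(1−p)] / p^2 = 2·(1−p)/p = 100.0/42.9 = 2.3310
(1−p)/p = 2.3310/2 = 1.1655  ⇒  p = 1/(1 + 1.1655) = 0.4618
Ex-26: 46.18%, Ex-28: 53.82%.

53.82%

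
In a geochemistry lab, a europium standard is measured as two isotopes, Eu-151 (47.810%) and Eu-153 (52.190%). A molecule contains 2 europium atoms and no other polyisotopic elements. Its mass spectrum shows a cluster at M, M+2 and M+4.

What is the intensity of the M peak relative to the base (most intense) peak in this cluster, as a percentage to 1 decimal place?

(0.47810 + 0.52190)^2 gives M 0.2286, M+2 0.4990, M+4 0.2724; the largest is M+2.
P(M+2) = C(2,1) × 0.47810^1 × 0.52190^1 = 2 × 0.4781 × 0.5219 = 0.499041 (base)
P(M) = C(2,0) × 0.47810^2 × 0.52190^0 = 1 × 0.22857961 × 1.0000 = 0.228580
Relative intensity = 0.228580 / 0.499041 × 100 = 45.8

45.8%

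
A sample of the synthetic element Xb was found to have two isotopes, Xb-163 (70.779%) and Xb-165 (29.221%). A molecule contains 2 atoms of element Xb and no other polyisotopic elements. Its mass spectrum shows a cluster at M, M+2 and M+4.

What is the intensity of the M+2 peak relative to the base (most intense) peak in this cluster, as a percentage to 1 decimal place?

Binomial terms of (0.70779 + 0.29221)^2: M 0.5010, M+2 0.4136, M+4 0.0854 → M is the base peak.
P(M) = C(2,0) × 0.70779^2 × 0.29221^0 = 1 × 0.50096668 × 1.0000 = 0.500967 (base)
P(M+2) = C(2,1) × 0.70779^1 × 0.29221^1 = 2 × 0.70779 × 0.29221 = 0.413647
Relative intensity = 0.413647 / 0.500967 × 100 = 82.6

82.6%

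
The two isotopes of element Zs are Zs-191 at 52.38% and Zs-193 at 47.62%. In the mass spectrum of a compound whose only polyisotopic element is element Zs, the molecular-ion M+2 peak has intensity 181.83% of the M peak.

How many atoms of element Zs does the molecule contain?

2

With n Zs atoms, P(M+2)/P(M) = C(n,1)·p^(n−1)q / p^n = n·q/p = n · 0.4762/0.5238.
n = 1.8183 × 0.5238/0.4762 = 2.00 ≈ 2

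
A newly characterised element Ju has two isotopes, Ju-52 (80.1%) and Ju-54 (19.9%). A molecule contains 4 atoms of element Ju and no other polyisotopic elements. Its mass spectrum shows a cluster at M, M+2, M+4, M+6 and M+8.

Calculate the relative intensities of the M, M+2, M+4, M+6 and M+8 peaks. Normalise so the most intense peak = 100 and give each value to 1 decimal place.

Expanding (0.801 + 0.199)^4:
P(M) = 0.801^4 = 0.411652
P(M+2) = 4 × 0.801^3 × 0.199^1 = 0.409082
P(M+4) = 6 × 0.801^2 × 0.199^2 = 0.152448
P(M+6) = 4 × 0.801^1 × 0.199^3 = 0.025249
P(M+8) = 0.199^4 = 0.001568
The M peak is largest (0.411652); scaling to 100 gives 100.0 : 99.4 : 37.0 : 6.1 : 0.4.

100.0 : 99.4 : 37.0 : 6.1 : 0.4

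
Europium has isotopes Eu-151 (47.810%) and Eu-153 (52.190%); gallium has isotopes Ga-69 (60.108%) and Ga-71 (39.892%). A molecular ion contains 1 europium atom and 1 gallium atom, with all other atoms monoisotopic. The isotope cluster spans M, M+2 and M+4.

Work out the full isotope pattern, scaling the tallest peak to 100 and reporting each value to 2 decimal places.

Europium pattern (n=1): 0.4781 : 0.5219
Gallium pattern (n=1): 0.60108 : 0.39892
Convolve the two distributions (both contribute in 2-u steps):
  M: 0.4781×0.60108 = 0.287376
  M+2: 0.4781×0.39892 + 0.5219×0.60108 = 0.504427
  M+4: 0.5219×0.39892 = 0.208196
Scale to base peak (0.504427) = 100: 56.97 : 100.00 : 41.27

56.97 : 100.00 : 41.27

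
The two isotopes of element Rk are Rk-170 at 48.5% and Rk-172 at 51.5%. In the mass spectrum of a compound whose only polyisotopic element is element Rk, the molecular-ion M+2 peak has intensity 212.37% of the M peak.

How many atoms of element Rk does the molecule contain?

2

For n independent Rk atoms, I(M+2)/I(M) = n · (abundance Rk-172) / (abundance Rk-170) = n · 0.515/0.485.
n = 2.1237 × 0.485/0.515 = 2.00 ≈ 2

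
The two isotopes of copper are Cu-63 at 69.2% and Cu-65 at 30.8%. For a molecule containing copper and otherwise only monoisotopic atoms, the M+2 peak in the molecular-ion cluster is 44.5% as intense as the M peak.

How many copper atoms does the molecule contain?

With n Cu atoms, P(M+2)/P(M) = C(n,1)·p^(n−1)q / p^n = n·q/p = n · 0.308/0.692.
n = 0.445 × 0.692/0.308 = 1.00 ≈ 1

1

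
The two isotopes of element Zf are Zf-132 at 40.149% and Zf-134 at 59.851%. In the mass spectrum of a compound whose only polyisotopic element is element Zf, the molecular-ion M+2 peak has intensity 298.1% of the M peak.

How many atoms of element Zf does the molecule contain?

For n independent Zf atoms, I(M+2)/I(M) = n · (abundance Zf-134) / (abundance Zf-132) = n · 0.59851/0.40149.
n = 2.981 × 0.40149/0.59851 = 2.00 ≈ 2

2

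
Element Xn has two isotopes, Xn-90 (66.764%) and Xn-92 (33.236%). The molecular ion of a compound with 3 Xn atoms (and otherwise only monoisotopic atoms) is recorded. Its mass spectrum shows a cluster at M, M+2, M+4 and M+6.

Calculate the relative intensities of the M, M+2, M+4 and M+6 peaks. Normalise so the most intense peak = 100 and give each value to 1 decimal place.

67.0 : 100.0 : 49.8 : 8.3

The 3 Xn atoms are independent, so intensities follow the terms of (0.66764 + 0.33236)^3.
P(M) = 0.66764^3 = 0.297596
P(M+2) = 3 × 0.66764^2 × 0.33236^1 = 0.444442
P(M+4) = 3 × 0.66764^1 × 0.33236^2 = 0.221249
P(M+6) = 0.33236^3 = 0.036714
The M+2 peak is largest (0.444442); scaling to 100 gives 67.0 : 100.0 : 49.8 : 8.3.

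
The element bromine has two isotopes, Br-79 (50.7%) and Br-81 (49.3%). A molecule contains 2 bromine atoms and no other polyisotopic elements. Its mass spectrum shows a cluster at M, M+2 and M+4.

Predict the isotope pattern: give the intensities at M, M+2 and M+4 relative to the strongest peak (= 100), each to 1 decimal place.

Each Br atom is independently Br-79 (p = 0.507) or Br-81 (q = 0.493); the cluster is the binomial expansion (p + q)^2.
P(M) = 0.507^2 = 0.257049
P(M+2) = 2 × 0.507^1 × 0.493^1 = 0.499902
P(M+4) = 0.493^2 = 0.243049
The M+2 peak is largest (0.499902); scaling to 100 gives 51.4 : 100.0 : 48.6.

51.4 : 100.0 : 48.6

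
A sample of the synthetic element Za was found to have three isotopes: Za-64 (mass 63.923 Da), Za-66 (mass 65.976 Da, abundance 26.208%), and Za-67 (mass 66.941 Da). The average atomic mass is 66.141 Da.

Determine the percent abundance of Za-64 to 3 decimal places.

The remaining 73.792% is split between Za-64 (fraction x) and Za-67 (fraction 0.73792 − x).
Substituting: 63.923x + 66.941(0.73792 − x) = 48.85000992
(63.923 − 66.941)x = -0.5470928  ⇒  x = 0.18128, y = 0.55664
Za-64: 18.128%, Za-67: 55.664%.

18.128%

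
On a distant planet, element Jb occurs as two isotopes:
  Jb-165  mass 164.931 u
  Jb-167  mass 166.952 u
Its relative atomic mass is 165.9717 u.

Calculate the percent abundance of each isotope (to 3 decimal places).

With x = fraction of Jb-165 (so Jb-167 is 1 − x):
164.931·x + 166.952·(1 − x) = 165.9717
(164.931 − 166.952)·x = 165.9717 − 166.952
x = -0.9803 / -2.021 = 0.48506 → 48.506% Jb-165, 51.494% Jb-167.

Jb-165: 48.506%, Jb-167: 51.494%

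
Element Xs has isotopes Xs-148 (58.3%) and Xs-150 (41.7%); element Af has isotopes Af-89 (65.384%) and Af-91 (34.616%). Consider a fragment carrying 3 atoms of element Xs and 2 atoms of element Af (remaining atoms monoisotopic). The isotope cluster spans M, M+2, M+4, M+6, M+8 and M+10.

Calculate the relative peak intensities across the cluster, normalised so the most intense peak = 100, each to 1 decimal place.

Element Xs pattern (n=3): 0.19815529 : 0.42520114 : 0.30413186 : 0.07251171
Element Af pattern (n=2): 0.42750675 : 0.45266651 : 0.11982675
Convolve the two distributions (both contribute in 2-u steps):
  M: 0.19815529×0.42750675 = 0.084713
  M+2: 0.19815529×0.45266651 + 0.42520114×0.42750675 = 0.271475
  M+4: 0.19815529×0.11982675 + 0.42520114×0.45266651 + 0.30413186×0.42750675 = 0.346237
  M+6: 0.42520114×0.11982675 + 0.30413186×0.45266651 + 0.07251171×0.42750675 = 0.219620
  M+8: 0.30413186×0.11982675 + 0.07251171×0.45266651 = 0.069267
  M+10: 0.07251171×0.11982675 = 0.008689
Scale to base peak (0.346237) = 100: 24.5 : 78.4 : 100.0 : 63.4 : 20.0 : 2.5

24.5 : 78.4 : 100.0 : 63.4 : 20.0 : 2.5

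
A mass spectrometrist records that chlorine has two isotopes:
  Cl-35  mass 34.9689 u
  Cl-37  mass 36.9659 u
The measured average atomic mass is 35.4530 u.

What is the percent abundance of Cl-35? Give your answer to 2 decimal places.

Writing the weighted mean with unknown fraction x of Cl-35:
34.9689·x + 36.9659·(1 − x) = 35.4530
(34.9689 − 36.9659)·x = 35.4530 − 36.9659
x = -1.5129 / -1.9970 = 0.75759 → 75.76% Cl-35, 24.24% Cl-37.

75.76%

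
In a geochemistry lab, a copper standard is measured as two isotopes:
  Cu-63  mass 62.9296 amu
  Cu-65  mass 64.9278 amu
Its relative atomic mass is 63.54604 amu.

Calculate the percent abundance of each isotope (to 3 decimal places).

Let x be the fractional abundance of Cu-63; then Cu-65 has abundance 1 − x.
62.9296·x + 64.9278·(1 − x) = 63.54604
(62.9296 − 64.9278)·x = 63.54604 − 64.9278
x = -1.38176 / -1.9982 = 0.69150 → 69.150% Cu-63, 30.850% Cu-65.

Cu-63: 69.150%, Cu-65: 30.850%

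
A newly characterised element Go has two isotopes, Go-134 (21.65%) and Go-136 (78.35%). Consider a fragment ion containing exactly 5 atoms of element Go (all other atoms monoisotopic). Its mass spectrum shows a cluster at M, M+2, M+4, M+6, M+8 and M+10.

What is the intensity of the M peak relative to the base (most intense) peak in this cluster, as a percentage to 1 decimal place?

(0.2165 + 0.7835)^5 gives M 0.0005, M+2 0.0086, M+4 0.0623, M+6 0.2254, M+8 0.4079, M+10 0.2953; the largest is M+8.
P(M+8) = C(5,4) × 0.2165^1 × 0.7835^4 = 5 × 0.2165 × 0.37683914 = 0.407928 (base)
P(M) = C(5,0) × 0.2165^5 × 0.7835^0 = 1 × 0.00047565 × 1.0000 = 0.000476
Relative intensity = 0.000476 / 0.407928 × 100 = 0.1

0.1%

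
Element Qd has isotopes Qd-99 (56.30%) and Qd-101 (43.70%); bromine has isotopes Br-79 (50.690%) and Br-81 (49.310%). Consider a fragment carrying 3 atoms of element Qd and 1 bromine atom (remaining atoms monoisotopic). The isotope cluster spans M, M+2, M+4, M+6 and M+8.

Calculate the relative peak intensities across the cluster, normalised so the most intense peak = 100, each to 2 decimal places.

Element Qd pattern (n=3): 0.17845355 : 0.41554636 : 0.32254664 : 0.08345345
Bromine pattern (n=1): 0.5069 : 0.4931
Convolve the two distributions (both contribute in 2-u steps):
  M: 0.17845355×0.5069 = 0.090458
  M+2: 0.17845355×0.4931 + 0.41554636×0.5069 = 0.298636
  M+4: 0.41554636×0.4931 + 0.32254664×0.5069 = 0.368405
  M+6: 0.32254664×0.4931 + 0.08345345×0.5069 = 0.201350
  M+8: 0.08345345×0.4931 = 0.041151
Scale to base peak (0.368405) = 100: 24.55 : 81.06 : 100.00 : 54.65 : 11.17

24.55 : 81.06 : 100.00 : 54.65 : 11.17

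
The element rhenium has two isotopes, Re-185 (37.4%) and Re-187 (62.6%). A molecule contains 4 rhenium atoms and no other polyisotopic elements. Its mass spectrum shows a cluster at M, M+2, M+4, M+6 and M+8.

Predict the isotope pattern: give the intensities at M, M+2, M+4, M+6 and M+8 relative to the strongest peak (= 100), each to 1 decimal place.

Expanding (0.374 + 0.626)^4:
P(M) = 0.374^4 = 0.019565
P(M+2) = 4 × 0.374^3 × 0.626^1 = 0.130993
P(M+4) = 6 × 0.374^2 × 0.626^2 = 0.328884
P(M+6) = 4 × 0.374^1 × 0.626^3 = 0.366990
P(M+8) = 0.626^4 = 0.153567
The M+6 peak is largest (0.366990); scaling to 100 gives 5.3 : 35.7 : 89.6 : 100.0 : 41.8.

5.3 : 35.7 : 89.6 : 100.0 : 41.8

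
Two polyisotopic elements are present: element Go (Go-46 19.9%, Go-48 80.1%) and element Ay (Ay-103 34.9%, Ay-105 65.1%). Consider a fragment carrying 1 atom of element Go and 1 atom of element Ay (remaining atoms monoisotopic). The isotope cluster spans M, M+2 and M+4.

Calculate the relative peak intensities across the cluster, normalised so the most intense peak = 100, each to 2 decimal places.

Element Go pattern (n=1): 0.1990 : 0.8010
Element Ay pattern (n=1): 0.3490 : 0.6510
Convolve the two distributions (both contribute in 2-u steps):
  M: 0.1990×0.3490 = 0.069451
  M+2: 0.1990×0.6510 + 0.8010×0.3490 = 0.409098
  M+4: 0.8010×0.6510 = 0.521451
Scale to base peak (0.521451) = 100: 13.32 : 78.45 : 100.00

13.32 : 78.45 : 100.00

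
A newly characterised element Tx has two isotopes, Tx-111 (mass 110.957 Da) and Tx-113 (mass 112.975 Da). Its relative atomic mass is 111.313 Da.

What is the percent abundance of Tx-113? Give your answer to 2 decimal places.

With x = fraction of Tx-111 (so Tx-113 is 1 − x):
110.957·x + 112.975·(1 − x) = 111.313
(110.957 − 112.975)·x = 111.313 − 112.975
x = -1.662 / -2.018 = 0.82359 → 82.36% Tx-111, 17.64% Tx-113.

17.64%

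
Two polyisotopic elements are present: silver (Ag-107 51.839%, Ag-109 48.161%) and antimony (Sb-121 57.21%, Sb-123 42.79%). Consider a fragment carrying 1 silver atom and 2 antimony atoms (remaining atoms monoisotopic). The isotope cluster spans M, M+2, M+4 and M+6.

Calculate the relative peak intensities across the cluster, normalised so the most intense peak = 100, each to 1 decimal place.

41.2 : 100.0 : 80.4 : 21.4

Silver pattern (n=1): 0.51839 : 0.48161
Antimony pattern (n=2): 0.32729841 : 0.48960318 : 0.18309841
Convolve the two distributions (both contribute in 2-u steps):
  M: 0.51839×0.32729841 = 0.169668
  M+2: 0.51839×0.48960318 + 0.48161×0.32729841 = 0.411436
  M+4: 0.51839×0.18309841 + 0.48161×0.48960318 = 0.330714
  M+6: 0.48161×0.18309841 = 0.088182
Scale to base peak (0.411436) = 100: 41.2 : 100.0 : 80.4 : 21.4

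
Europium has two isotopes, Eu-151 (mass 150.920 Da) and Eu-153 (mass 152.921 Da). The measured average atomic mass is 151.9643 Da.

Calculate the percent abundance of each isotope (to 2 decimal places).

Eu-151: 47.81%, Eu-153: 52.19%

With x = fraction of Eu-151 (so Eu-153 is 1 − x):
150.920·x + 152.921·(1 − x) = 151.9643
(150.920 − 152.921)·x = 151.9643 − 152.921
x = -0.9567 / -2.001 = 0.47811 → 47.81% Eu-151, 52.19% Eu-153.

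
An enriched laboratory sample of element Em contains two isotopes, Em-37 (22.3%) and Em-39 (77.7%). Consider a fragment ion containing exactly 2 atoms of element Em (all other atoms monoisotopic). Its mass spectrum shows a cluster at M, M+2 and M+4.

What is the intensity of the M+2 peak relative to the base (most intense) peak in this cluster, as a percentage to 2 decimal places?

(0.223 + 0.777)^2 gives M 0.0497, M+2 0.3465, M+4 0.6037; the largest is M+4.
P(M+4) = C(2,2) × 0.223^0 × 0.777^2 = 1 × 1.0000 × 0.603729 = 0.603729 (base)
P(M+2) = C(2,1) × 0.223^1 × 0.777^1 = 2 × 0.2230 × 0.7770 = 0.346542
Relative intensity = 0.346542 / 0.603729 × 100 = 57.40

57.40%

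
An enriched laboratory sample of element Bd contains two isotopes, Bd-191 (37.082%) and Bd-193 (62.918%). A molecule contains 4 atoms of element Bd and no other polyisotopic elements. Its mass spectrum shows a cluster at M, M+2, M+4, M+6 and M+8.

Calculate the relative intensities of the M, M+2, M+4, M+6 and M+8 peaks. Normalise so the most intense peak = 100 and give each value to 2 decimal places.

Each Bd atom is independently Bd-191 (p = 0.37082) or Bd-193 (q = 0.62918); the cluster is the binomial expansion (p + q)^4.
P(M) = 0.37082^4 = 0.018908
P(M+2) = 4 × 0.37082^3 × 0.62918^1 = 0.128329
P(M+4) = 6 × 0.37082^2 × 0.62918^2 = 0.326608
P(M+6) = 4 × 0.37082^1 × 0.62918^3 = 0.369443
P(M+8) = 0.62918^4 = 0.156711
The M+6 peak is largest (0.369443); scaling to 100 gives 5.12 : 34.74 : 88.41 : 100.00 : 42.42.

5.12 : 34.74 : 88.41 : 100.00 : 42.42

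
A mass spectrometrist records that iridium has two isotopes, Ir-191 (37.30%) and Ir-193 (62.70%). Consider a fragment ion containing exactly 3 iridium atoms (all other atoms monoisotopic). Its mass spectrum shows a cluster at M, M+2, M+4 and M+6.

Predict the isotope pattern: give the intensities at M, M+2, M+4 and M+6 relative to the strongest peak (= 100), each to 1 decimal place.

11.8 : 59.5 : 100.0 : 56.0

The 3 Ir atoms are independent, so intensities follow the terms of (0.3730 + 0.6270)^3.
P(M) = 0.3730^3 = 0.051895
P(M+2) = 3 × 0.3730^2 × 0.6270^1 = 0.261702
P(M+4) = 3 × 0.3730^1 × 0.6270^2 = 0.439911
P(M+6) = 0.6270^3 = 0.246492
The M+4 peak is largest (0.439911); scaling to 100 gives 11.8 : 59.5 : 100.0 : 56.0.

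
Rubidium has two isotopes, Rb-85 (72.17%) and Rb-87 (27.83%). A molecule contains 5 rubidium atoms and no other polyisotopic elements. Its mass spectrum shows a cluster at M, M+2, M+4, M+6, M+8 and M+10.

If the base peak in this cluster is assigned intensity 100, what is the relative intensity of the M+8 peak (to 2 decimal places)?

5.73

(0.7217 + 0.2783)^5 gives M 0.1958, M+2 0.3775, M+4 0.2911, M+6 0.1123, M+8 0.0216, M+10 0.0017; the largest is M+2.
P(M+2) = C(5,1) × 0.7217^4 × 0.2783^1 = 5 × 0.27128565 × 0.2783 = 0.377494 (base)
P(M+8) = C(5,4) × 0.7217^1 × 0.2783^4 = 5 × 0.7217 × 0.00599864 = 0.021646
Relative intensity = 0.021646 / 0.377494 × 100 = 5.73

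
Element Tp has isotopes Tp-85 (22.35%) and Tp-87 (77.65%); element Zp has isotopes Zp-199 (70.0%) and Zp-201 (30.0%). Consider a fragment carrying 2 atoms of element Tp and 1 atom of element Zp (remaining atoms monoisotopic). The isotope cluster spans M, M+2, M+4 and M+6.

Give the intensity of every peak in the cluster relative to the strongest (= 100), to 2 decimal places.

6.65 : 49.02 : 100.00 : 34.38

Element Tp pattern (n=2): 0.04995225 : 0.3470955 : 0.60295225
Element Zp pattern (n=1): 0.7000 : 0.3000
Convolve the two distributions (both contribute in 2-u steps):
  M: 0.04995225×0.7000 = 0.034967
  M+2: 0.04995225×0.3000 + 0.3470955×0.7000 = 0.257953
  M+4: 0.3470955×0.3000 + 0.60295225×0.7000 = 0.526195
  M+6: 0.60295225×0.3000 = 0.180886
Scale to base peak (0.526195) = 100: 6.65 : 49.02 : 100.00 : 34.38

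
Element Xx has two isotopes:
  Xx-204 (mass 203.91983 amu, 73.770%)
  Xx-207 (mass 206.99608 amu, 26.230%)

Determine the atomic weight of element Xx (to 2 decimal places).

204.73 amu

Ar = Σ fᵢ·mᵢ = 0.73770 × 203.91983 + 0.26230 × 206.99608
= 150.431659 + 54.295072 = 204.726731 amu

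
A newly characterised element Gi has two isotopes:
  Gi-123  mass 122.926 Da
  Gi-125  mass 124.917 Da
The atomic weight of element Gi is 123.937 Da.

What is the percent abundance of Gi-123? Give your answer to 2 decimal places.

Writing the weighted mean with unknown fraction x of Gi-123:
122.926·x + 124.917·(1 − x) = 123.937
(122.926 − 124.917)·x = 123.937 − 124.917
x = -0.980 / -1.991 = 0.49221 → 49.22% Gi-123, 50.78% Gi-125.

49.22%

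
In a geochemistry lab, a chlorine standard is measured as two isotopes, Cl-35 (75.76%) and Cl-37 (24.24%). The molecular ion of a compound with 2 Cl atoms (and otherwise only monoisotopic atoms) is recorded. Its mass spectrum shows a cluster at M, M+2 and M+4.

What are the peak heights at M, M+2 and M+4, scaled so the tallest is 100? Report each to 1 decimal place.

The 2 Cl atoms are independent, so intensities follow the terms of (0.7576 + 0.2424)^2.
P(M) = 0.7576^2 = 0.573958
P(M+2) = 2 × 0.7576^1 × 0.2424^1 = 0.367284
P(M+4) = 0.2424^2 = 0.058758
The M peak is largest (0.573958); scaling to 100 gives 100.0 : 64.0 : 10.2.

100.0 : 64.0 : 10.2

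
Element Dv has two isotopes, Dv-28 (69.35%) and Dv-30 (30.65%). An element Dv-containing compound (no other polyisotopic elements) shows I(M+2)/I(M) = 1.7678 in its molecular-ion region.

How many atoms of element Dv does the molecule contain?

With n Dv atoms, P(M+2)/P(M) = C(n,1)·p^(n−1)q / p^n = n·q/p = n · 0.3065/0.6935.
n = 1.7678 × 0.6935/0.3065 = 4.00 ≈ 4

4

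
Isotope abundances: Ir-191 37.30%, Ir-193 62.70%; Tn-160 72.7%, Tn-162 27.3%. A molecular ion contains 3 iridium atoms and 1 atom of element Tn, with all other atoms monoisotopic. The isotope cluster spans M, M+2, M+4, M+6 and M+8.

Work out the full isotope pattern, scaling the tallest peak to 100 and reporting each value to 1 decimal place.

9.6 : 52.2 : 100.0 : 76.5 : 17.2

Iridium pattern (n=3): 0.05189512 : 0.26170165 : 0.43991135 : 0.24649188
Element Tn pattern (n=1): 0.7270 : 0.2730
Convolve the two distributions (both contribute in 2-u steps):
  M: 0.05189512×0.7270 = 0.037728
  M+2: 0.05189512×0.2730 + 0.26170165×0.7270 = 0.204424
  M+4: 0.26170165×0.2730 + 0.43991135×0.7270 = 0.391260
  M+6: 0.43991135×0.2730 + 0.24649188×0.7270 = 0.299295
  M+8: 0.24649188×0.2730 = 0.067292
Scale to base peak (0.391260) = 100: 9.6 : 52.2 : 100.0 : 76.5 : 17.2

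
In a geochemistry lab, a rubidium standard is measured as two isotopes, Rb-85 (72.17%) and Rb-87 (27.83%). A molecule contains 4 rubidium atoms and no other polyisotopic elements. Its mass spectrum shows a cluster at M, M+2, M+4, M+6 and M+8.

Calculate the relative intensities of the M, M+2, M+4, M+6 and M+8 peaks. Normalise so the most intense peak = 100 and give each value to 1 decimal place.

The 4 Rb atoms are independent, so intensities follow the terms of (0.7217 + 0.2783)^4.
P(M) = 0.7217^4 = 0.271286
P(M+2) = 4 × 0.7217^3 × 0.2783^1 = 0.418450
P(M+4) = 6 × 0.7217^2 × 0.2783^2 = 0.242042
P(M+6) = 4 × 0.7217^1 × 0.2783^3 = 0.062224
P(M+8) = 0.2783^4 = 0.005999
The M+2 peak is largest (0.418450); scaling to 100 gives 64.8 : 100.0 : 57.8 : 14.9 : 1.4.

64.8 : 100.0 : 57.8 : 14.9 : 1.4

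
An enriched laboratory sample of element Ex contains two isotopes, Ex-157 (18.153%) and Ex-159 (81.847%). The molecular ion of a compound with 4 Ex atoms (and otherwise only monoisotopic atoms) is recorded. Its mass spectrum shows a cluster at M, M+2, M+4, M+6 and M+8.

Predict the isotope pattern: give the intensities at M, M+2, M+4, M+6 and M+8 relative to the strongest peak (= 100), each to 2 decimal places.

0.24 : 4.36 : 29.51 : 88.72 : 100.00

The 4 Ex atoms are independent, so intensities follow the terms of (0.18153 + 0.81847)^4.
P(M) = 0.18153^4 = 0.001086
P(M+2) = 4 × 0.18153^3 × 0.81847^1 = 0.019584
P(M+4) = 6 × 0.18153^2 × 0.81847^2 = 0.132450
P(M+6) = 4 × 0.18153^1 × 0.81847^3 = 0.398122
P(M+8) = 0.81847^4 = 0.448757
The M+8 peak is largest (0.448757); scaling to 100 gives 0.24 : 4.36 : 29.51 : 88.72 : 100.00.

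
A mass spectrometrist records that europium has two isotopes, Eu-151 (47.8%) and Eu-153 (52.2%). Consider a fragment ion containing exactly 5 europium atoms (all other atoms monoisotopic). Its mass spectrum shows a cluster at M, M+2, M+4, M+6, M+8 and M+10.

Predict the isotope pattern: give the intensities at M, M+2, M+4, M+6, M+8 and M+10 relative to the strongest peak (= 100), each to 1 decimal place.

7.7 : 41.9 : 91.6 : 100.0 : 54.6 : 11.9

Expanding (0.478 + 0.522)^5:
P(M) = 0.478^5 = 0.024954
P(M+2) = 5 × 0.478^4 × 0.522^1 = 0.136255
P(M+4) = 10 × 0.478^3 × 0.522^2 = 0.297594
P(M+6) = 10 × 0.478^2 × 0.522^3 = 0.324988
P(M+8) = 5 × 0.478^1 × 0.522^4 = 0.177452
P(M+10) = 0.522^5 = 0.038757
The M+6 peak is largest (0.324988); scaling to 100 gives 7.7 : 41.9 : 91.6 : 100.0 : 54.6 : 11.9.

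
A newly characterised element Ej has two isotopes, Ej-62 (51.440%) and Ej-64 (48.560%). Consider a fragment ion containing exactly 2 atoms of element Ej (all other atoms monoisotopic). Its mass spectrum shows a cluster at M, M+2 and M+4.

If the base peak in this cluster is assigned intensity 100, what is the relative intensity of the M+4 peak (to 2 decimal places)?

(0.51440 + 0.48560)^2 gives M 0.2646, M+2 0.4996, M+4 0.2358; the largest is M+2.
P(M+2) = C(2,1) × 0.51440^1 × 0.48560^1 = 2 × 0.5144 × 0.4856 = 0.499585 (base)
P(M+4) = C(2,2) × 0.51440^0 × 0.48560^2 = 1 × 1.0000 × 0.23580736 = 0.235807
Relative intensity = 0.235807 / 0.499585 × 100 = 47.20

47.20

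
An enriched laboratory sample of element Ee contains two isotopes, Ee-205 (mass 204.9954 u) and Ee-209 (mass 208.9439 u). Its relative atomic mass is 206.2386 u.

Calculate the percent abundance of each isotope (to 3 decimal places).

Ee-205: 68.515%, Ee-209: 31.485%

Let x be the fractional abundance of Ee-205; then Ee-209 has abundance 1 − x.
204.9954·x + 208.9439·(1 − x) = 206.2386
(204.9954 − 208.9439)·x = 206.2386 − 208.9439
x = -2.7053 / -3.9485 = 0.68515 → 68.515% Ee-205, 31.485% Ee-209.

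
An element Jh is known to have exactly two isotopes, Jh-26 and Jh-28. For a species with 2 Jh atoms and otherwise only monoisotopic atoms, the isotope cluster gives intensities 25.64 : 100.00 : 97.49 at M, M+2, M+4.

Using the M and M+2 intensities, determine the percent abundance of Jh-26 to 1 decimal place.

33.9%

Write p for the Jh-26 fraction. I(M+2)/I(M) = [C(2,1)·p^1·(1−p)] / p^2 = 2·(1−p)/p = 100.00/25.64 = 3.9002
(1−p)/p = 3.9002/2 = 1.9501  ⇒  p = 1/(1 + 1.9501) = 0.3390
Jh-26: 33.9%, Jh-28: 66.1%.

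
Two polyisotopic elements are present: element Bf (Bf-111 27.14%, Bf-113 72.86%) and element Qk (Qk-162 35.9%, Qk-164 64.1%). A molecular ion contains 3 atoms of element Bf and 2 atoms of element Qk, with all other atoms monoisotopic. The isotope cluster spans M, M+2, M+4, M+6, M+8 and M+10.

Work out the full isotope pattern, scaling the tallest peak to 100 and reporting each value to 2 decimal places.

Element Bf pattern (n=3): 0.01999077 : 0.16100157 : 0.43222455 : 0.38678311
Element Qk pattern (n=2): 0.128881 : 0.460238 : 0.410881
Convolve the two distributions (both contribute in 2-u steps):
  M: 0.01999077×0.128881 = 0.002576
  M+2: 0.01999077×0.460238 + 0.16100157×0.128881 = 0.029951
  M+4: 0.01999077×0.410881 + 0.16100157×0.460238 + 0.43222455×0.128881 = 0.138018
  M+6: 0.16100157×0.410881 + 0.43222455×0.460238 + 0.38678311×0.128881 = 0.314928
  M+8: 0.43222455×0.410881 + 0.38678311×0.460238 = 0.355605
  M+10: 0.38678311×0.410881 = 0.158922
Scale to base peak (0.355605) = 100: 0.72 : 8.42 : 38.81 : 88.56 : 100.00 : 44.69

0.72 : 8.42 : 38.81 : 88.56 : 100.00 : 44.69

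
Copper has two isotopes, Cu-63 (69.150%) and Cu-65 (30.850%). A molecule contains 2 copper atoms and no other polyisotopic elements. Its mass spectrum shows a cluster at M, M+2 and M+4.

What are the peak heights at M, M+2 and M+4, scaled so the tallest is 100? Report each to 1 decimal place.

100.0 : 89.2 : 19.9

The 2 Cu atoms are independent, so intensities follow the terms of (0.69150 + 0.30850)^2.
P(M) = 0.69150^2 = 0.478172
P(M+2) = 2 × 0.69150^1 × 0.30850^1 = 0.426656
P(M+4) = 0.30850^2 = 0.095172
The M peak is largest (0.478172); scaling to 100 gives 100.0 : 89.2 : 19.9.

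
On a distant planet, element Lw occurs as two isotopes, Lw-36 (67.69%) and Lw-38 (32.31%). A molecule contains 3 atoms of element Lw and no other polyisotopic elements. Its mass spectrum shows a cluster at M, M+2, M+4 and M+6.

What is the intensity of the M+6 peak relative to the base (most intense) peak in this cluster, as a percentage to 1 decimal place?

(0.6769 + 0.3231)^3 gives M 0.3102, M+2 0.4441, M+4 0.2120, M+6 0.0337; the largest is M+2.
P(M+2) = C(3,1) × 0.6769^2 × 0.3231^1 = 3 × 0.45819361 × 0.3231 = 0.444127 (base)
P(M+6) = C(3,3) × 0.6769^0 × 0.3231^3 = 1 × 1.0000 × 0.03372958 = 0.033730
Relative intensity = 0.033730 / 0.444127 × 100 = 7.6

7.6%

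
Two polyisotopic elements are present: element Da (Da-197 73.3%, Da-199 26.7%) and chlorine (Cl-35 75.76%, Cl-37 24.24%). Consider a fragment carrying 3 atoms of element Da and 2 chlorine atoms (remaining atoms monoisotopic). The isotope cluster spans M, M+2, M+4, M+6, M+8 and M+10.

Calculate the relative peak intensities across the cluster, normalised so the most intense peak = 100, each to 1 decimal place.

57.7 : 100.0 : 69.2 : 23.9 : 4.1 : 0.3

Element Da pattern (n=3): 0.39383284 : 0.43036849 : 0.15676451 : 0.01903416
Chlorine pattern (n=2): 0.57395776 : 0.36728448 : 0.05875776
Convolve the two distributions (both contribute in 2-u steps):
  M: 0.39383284×0.57395776 = 0.226043
  M+2: 0.39383284×0.36728448 + 0.43036849×0.57395776 = 0.391662
  M+4: 0.39383284×0.05875776 + 0.43036849×0.36728448 + 0.15676451×0.57395776 = 0.271185
  M+6: 0.43036849×0.05875776 + 0.15676451×0.36728448 + 0.01903416×0.57395776 = 0.093789
  M+8: 0.15676451×0.05875776 + 0.01903416×0.36728448 = 0.016202
  M+10: 0.01903416×0.05875776 = 0.001118
Scale to base peak (0.391662) = 100: 57.7 : 100.0 : 69.2 : 23.9 : 4.1 : 0.3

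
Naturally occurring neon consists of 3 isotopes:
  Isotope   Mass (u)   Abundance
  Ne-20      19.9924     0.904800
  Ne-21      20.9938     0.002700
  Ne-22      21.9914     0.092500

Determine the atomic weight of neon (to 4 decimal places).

20.1800 u

Weight each isotope mass by its fractional abundance: 0.904800 × 19.9924 + 0.002700 × 20.9938 + 0.092500 × 21.9914
= 18.08912 + 0.05668 + 2.03420 = 20.18000 u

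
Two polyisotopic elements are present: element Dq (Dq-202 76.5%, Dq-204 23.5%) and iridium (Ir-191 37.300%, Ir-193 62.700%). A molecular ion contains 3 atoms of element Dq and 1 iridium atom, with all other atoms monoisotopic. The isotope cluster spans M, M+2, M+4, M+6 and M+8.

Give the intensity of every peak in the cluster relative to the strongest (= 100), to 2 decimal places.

38.42 : 100.00 : 70.40 : 19.40 : 1.87

Element Dq pattern (n=3): 0.44769713 : 0.41258363 : 0.12674137 : 0.01297787
Iridium pattern (n=1): 0.3730 : 0.6270
Convolve the two distributions (both contribute in 2-u steps):
  M: 0.44769713×0.3730 = 0.166991
  M+2: 0.44769713×0.6270 + 0.41258363×0.3730 = 0.434600
  M+4: 0.41258363×0.6270 + 0.12674137×0.3730 = 0.305964
  M+6: 0.12674137×0.6270 + 0.01297787×0.3730 = 0.084308
  M+8: 0.01297787×0.6270 = 0.008137
Scale to base peak (0.434600) = 100: 38.42 : 100.00 : 70.40 : 19.40 : 1.87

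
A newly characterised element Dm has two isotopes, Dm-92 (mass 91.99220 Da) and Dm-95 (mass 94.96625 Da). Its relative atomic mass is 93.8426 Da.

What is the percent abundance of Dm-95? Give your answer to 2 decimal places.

62.22%

With x = fraction of Dm-92 (so Dm-95 is 1 − x):
91.99220·x + 94.96625·(1 − x) = 93.8426
(91.99220 − 94.96625)·x = 93.8426 − 94.96625
x = -1.12365 / -2.97405 = 0.37782 → 37.78% Dm-92, 62.22% Dm-95.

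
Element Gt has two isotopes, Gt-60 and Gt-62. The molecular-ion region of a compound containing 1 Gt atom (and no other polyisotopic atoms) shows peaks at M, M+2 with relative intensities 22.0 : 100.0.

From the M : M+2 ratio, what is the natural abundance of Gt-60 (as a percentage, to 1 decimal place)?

If p is the fraction of Gt that is Gt-60, then I(M+2)/I(M) = [C(1,1)·p^0·(1−p)] / p^1 = 1·(1−p)/p = 100.0/22.0 = 4.5455
(1−p)/p = 4.5455/1 = 4.5455  ⇒  p = 1/(1 + 4.5455) = 0.1803
Gt-60: 18.0%, Gt-62: 82.0%.

18.0%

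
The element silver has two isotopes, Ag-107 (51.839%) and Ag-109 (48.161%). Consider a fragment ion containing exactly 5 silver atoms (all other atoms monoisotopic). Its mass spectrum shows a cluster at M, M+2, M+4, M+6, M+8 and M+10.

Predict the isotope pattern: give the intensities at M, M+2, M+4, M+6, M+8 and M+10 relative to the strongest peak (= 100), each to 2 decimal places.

11.59 : 53.82 : 100.00 : 92.90 : 43.16 : 8.02

The 5 Ag atoms are independent, so intensities follow the terms of (0.51839 + 0.48161)^5.
P(M) = 0.51839^5 = 0.037435
P(M+2) = 5 × 0.51839^4 × 0.48161^1 = 0.173897
P(M+4) = 10 × 0.51839^3 × 0.48161^2 = 0.323118
P(M+6) = 10 × 0.51839^2 × 0.48161^3 = 0.300192
P(M+8) = 5 × 0.51839^1 × 0.48161^4 = 0.139447
P(M+10) = 0.48161^5 = 0.025911
The M+4 peak is largest (0.323118); scaling to 100 gives 11.59 : 53.82 : 100.00 : 92.90 : 43.16 : 8.02.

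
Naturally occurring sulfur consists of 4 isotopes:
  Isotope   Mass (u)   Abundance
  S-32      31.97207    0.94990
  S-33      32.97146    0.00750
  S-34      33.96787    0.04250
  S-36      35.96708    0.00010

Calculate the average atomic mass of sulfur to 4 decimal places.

The abundance-weighted mean is 0.94990 × 31.97207 + 0.00750 × 32.97146 + 0.04250 × 33.96787 + 0.00010 × 35.96708
= 30.370269 + 0.247286 + 1.443634 + 0.003597 = 32.064786 u

32.0648 u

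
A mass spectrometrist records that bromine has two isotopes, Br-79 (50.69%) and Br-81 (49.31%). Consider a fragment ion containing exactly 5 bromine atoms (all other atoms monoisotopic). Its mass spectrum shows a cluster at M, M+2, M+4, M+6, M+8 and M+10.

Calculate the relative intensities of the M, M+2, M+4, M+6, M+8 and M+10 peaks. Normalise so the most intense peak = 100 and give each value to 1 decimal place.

Expanding (0.5069 + 0.4931)^5:
P(M) = 0.5069^5 = 0.033467
P(M+2) = 5 × 0.5069^4 × 0.4931^1 = 0.162777
P(M+4) = 10 × 0.5069^3 × 0.4931^2 = 0.316692
P(M+6) = 10 × 0.5069^2 × 0.4931^3 = 0.308070
P(M+8) = 5 × 0.5069^1 × 0.4931^4 = 0.149842
P(M+10) = 0.4931^5 = 0.029152
The M+4 peak is largest (0.316692); scaling to 100 gives 10.6 : 51.4 : 100.0 : 97.3 : 47.3 : 9.2.

10.6 : 51.4 : 100.0 : 97.3 : 47.3 : 9.2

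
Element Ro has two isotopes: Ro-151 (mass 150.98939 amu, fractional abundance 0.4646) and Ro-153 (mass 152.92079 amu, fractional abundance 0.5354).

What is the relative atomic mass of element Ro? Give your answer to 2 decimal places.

152.02 amu

The abundance-weighted mean is 0.4646 × 150.98939 + 0.5354 × 152.92079
= 70.149671 + 81.873791 = 152.023462 amu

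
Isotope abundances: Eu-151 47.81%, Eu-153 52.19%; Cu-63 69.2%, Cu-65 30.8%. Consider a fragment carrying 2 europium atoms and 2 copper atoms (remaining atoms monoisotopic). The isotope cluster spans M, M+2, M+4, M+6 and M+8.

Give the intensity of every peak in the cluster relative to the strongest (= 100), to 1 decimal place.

30.0 : 92.2 : 100.0 : 44.8 : 7.1

Europium pattern (n=2): 0.22857961 : 0.49904078 : 0.27237961
Copper pattern (n=2): 0.478864 : 0.426272 : 0.094864
Convolve the two distributions (both contribute in 2-u steps):
  M: 0.22857961×0.478864 = 0.109459
  M+2: 0.22857961×0.426272 + 0.49904078×0.478864 = 0.336410
  M+4: 0.22857961×0.094864 + 0.49904078×0.426272 + 0.27237961×0.478864 = 0.364844
  M+6: 0.49904078×0.094864 + 0.27237961×0.426272 = 0.163449
  M+8: 0.27237961×0.094864 = 0.025839
Scale to base peak (0.364844) = 100: 30.0 : 92.2 : 100.0 : 44.8 : 7.1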